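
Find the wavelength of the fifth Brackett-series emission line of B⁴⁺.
72.68 nm

The lines of a series are numbered from the longest wavelength (smallest ΔE) outward; the fifth line is the transition from n = n_f + 5 to n_f.
The Brackett series has all transitions ending at n_f = 4.

For B⁴⁺ (Z = 5), the fifth line (ε-line) is the jump from n = 9 to n = 4:
E_9 = -13.6057 × 5² / 9² = -4.1993 eV
E_4 = -13.6057 × 5² / 4² = -21.2589 eV
ΔE = E_9 - E_4 = 17.0596 eV

λ = hc/E = 1239.84 eV·nm / 17.0596 eV
λ = 72.68 nm

This is the ε-line of the Brackett series in B⁴⁺.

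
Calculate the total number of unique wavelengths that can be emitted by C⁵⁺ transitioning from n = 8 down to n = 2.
21

The electron can occupy levels n = 2, 3, ..., 8 during de-excitation — that is m = 8 - 2 + 1 = 7 distinct levels.

The number of distinct spectral lines equals the number of ways to choose 2 of these m levels (each pair gives one possible emission transition):

Number of lines = m(m-1)/2 = 7×6/2 = 21

These correspond to all possible transitions between the 7 levels:
8 → 7, 8 → 6, 8 → 5, 8 → 4, 8 → 3, 8 → 2, 7 → 6, 7 → 5...

Each transition produces a photon with a unique energy (and thus wavelength). This count does not depend on Z.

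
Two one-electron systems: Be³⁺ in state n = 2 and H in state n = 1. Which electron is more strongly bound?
Be³⁺ at n = 2 (E = -54.4228 eV)

Using E_n = -13.6057 Z² / n² eV:

Be³⁺ (Z = 4) at n = 2:
E = -13.6057 × 4² / 2² = -13.6057 × 16 / 4 = -54.4228000 eV

H (Z = 1) at n = 1:
E = -13.6057 × 1² / 1² = -13.6057 × 1 / 1 = -13.6057000 eV

Since -54.4228000 eV < -13.6057000 eV,
Be³⁺ at n = 2 is more tightly bound (requires more energy to ionize).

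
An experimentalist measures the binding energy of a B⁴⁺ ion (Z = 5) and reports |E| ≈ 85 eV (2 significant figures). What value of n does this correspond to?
n = 2

The exact energy levels follow E_n = -13.6057 Z² / n² eV with Z = 5.

The measured value (-85 eV) is reported to only 2 significant figures, so we must test candidate n values and see which one matches to that precision.

Candidate energies:
  n = 1:  E = -13.6057 × 5² / 1² = -340.14250 eV
  n = 2:  E = -13.6057 × 5² / 2² = -85.03563 eV  ← matches
  n = 3:  E = -13.6057 × 5² / 3² = -37.79361 eV
  n = 4:  E = -13.6057 × 5² / 4² = -21.25891 eV

Checking against the measurement of -85 eV (2 sig figs), only n = 2 agrees:
E_2 = -85.03563 eV, which rounds to -85 eV ✓

Therefore n = 2.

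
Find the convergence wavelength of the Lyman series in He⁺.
22.78 nm

The series limit corresponds to the transition from n = ∞ to n = 1.
This is the highest energy (shortest wavelength) transition in the Lyman series.

E_∞ = 0 eV
E_1 = -13.6057 × 2² / 1² = -54.4228 eV

Energy at series limit:
ΔE = E_∞ - E_1 = 0 - (-54.4228) = 54.4228 eV
λ = hc/E = 1239.84 eV·nm / 54.4228 eV = 22.78 nm

This energy equals the ionization energy from the n = 1 state of He⁺.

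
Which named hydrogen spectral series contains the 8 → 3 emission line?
Paschen series

The spectral series in hydrogen are named based on the final (lower) energy level:
- Lyman series: n_final = 1 (ultraviolet)
- Balmer series: n_final = 2 (visible/near-UV)
- Paschen series: n_final = 3 (infrared)
- Brackett series: n_final = 4 (infrared)
- Pfund series: n_final = 5 (far infrared)

Since this transition ends at n = 3, it belongs to the Paschen series.

For reference, this 8 → 3 line has photon energy
ΔE = 13.6057 eV × (1/3² - 1/8²) = 1.299155 eV,
corresponding to wavelength λ = hc/ΔE = 1239.84 eV·nm / 1.299155 eV = 954.34 nm in the infrared region.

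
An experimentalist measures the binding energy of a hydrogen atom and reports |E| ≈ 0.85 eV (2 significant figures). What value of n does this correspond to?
n = 4

The exact energy levels follow E_n = -13.6057 eV / n².

The measured value (-0.85 eV) is reported to only 2 significant figures, so we must test candidate n values and see which one matches to that precision.

Candidate energies:
  n = 2:  E = -13.6057/2² = -3.40143 eV
  n = 3:  E = -13.6057/3² = -1.51174 eV
  n = 4:  E = -13.6057/4² = -0.85036 eV  ← matches
  n = 5:  E = -13.6057/5² = -0.54423 eV
  n = 6:  E = -13.6057/6² = -0.37794 eV

Checking against the measurement of -0.85 eV (2 sig figs), only n = 4 agrees:
E_4 = -0.85036 eV, which rounds to -0.85 eV ✓

Therefore n = 4.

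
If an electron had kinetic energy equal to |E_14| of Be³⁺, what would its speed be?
6.25055e+05 m/s (or 0.20850% of c)

The binding energy at n = 14 for Be³⁺ is:
E_14 = -13.6057 × 4²/14² = -1.11066939 eV
|E_14| = 1.11066939 eV

Convert to Joules:
KE = 1.11066939 eV × (1.602177 × 10⁻¹⁹ J/eV) = 1.7794890e-19 J

Using KE = ½mv²:
v = √(2·KE/m_e)
v = √(2 × 1.7794890e-19 J / 9.10938 × 10⁻³¹ kg)
v = 6.25055e+05 m/s

This is approximately 0.20850% the speed of light.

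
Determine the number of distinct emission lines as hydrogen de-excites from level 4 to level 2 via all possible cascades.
3

The electron can occupy levels n = 2, 3, ..., 4 during de-excitation — that is m = 4 - 2 + 1 = 3 distinct levels.

The number of distinct spectral lines equals the number of ways to choose 2 of these m levels (each pair gives one possible emission transition):

Number of lines = m(m-1)/2 = 3×2/2 = 3

These correspond to all possible transitions between the 3 levels:
4 → 3, 4 → 2, 3 → 2

Each transition produces a photon with a unique energy (and thus wavelength). This count does not depend on Z.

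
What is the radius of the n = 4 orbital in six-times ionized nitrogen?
0.1210 nm (or 1.2095 Å)

The Bohr radius formula is:
r_n = n² a₀ / Z

where a₀ = 0.0529177 nm is the Bohr radius.

For N⁶⁺ (Z = 7) at n = 4:
r_4 = 4² × 0.0529177 nm / 7
r_4 = 16 × 0.0529177 nm / 7
r_4 = 0.84668 nm / 7
r_4 = 0.1210 nm

The electron orbits at approximately 0.1210 nm from the nucleus.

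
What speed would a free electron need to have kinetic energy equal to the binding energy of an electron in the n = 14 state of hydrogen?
1.563e+05 m/s (or 0.05% of c)

The binding energy at n = 14 for hydrogen is:
E_14 = -13.6057/14² = -0.06941684 eV
|E_14| = 0.06941684 eV

Convert to Joules:
KE = 0.06941684 eV × (1.602177 × 10⁻¹⁹ J/eV) = 1.11218e-20 J

Using KE = ½mv²:
v = √(2·KE/m_e)
v = √(2 × 1.11218e-20 J / 9.10938 × 10⁻³¹ kg)
v = 1.563e+05 m/s

This is approximately 0.05% the speed of light.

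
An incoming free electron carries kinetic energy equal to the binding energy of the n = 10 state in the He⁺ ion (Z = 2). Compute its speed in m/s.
4.37539e+05 m/s (or 0.1459% of c)

The binding energy at n = 10 for He⁺ is:
E_10 = -13.6057 × 2²/10² = -0.544228000 eV
|E_10| = 0.544228000 eV

Convert to Joules:
KE = 0.544228000 eV × (1.602177 × 10⁻¹⁹ J/eV) = 8.7194958e-20 J

Using KE = ½mv²:
v = √(2·KE/m_e)
v = √(2 × 8.7194958e-20 J / 9.10938 × 10⁻³¹ kg)
v = 4.37539e+05 m/s

This is approximately 0.1459% the speed of light.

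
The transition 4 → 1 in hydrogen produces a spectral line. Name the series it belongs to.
Lyman series

The spectral series in hydrogen are named based on the final (lower) energy level:
- Lyman series: n_final = 1 (ultraviolet)
- Balmer series: n_final = 2 (visible/near-UV)
- Paschen series: n_final = 3 (infrared)
- Brackett series: n_final = 4 (infrared)
- Pfund series: n_final = 5 (far infrared)

Since this transition ends at n = 1, it belongs to the Lyman series.

For reference, this 4 → 1 line has photon energy
ΔE = 13.6057 eV × (1/1² - 1/4²) = 12.75534 eV,
corresponding to wavelength λ = hc/ΔE = 1239.84 eV·nm / 12.75534 eV = 97.202 nm in the ultraviolet region.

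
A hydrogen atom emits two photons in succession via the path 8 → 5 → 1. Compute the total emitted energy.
13.39311 eV

The energy levels of hydrogen are E_n = -13.6057 / n² eV.

First transition (8 → 5):
ΔE₁ = |E_5 - E_8|
ΔE₁ = |-0.54422800000 - (-0.21258906250)| = 0.33163894 eV

Second transition (5 → 1):
ΔE₂ = |E_1 - E_5|
ΔE₂ = |-13.60570000000 - (-0.54422800000)| = 13.06147200 eV

Total energy released:
E_total = ΔE₁ + ΔE₂ = 0.33163894 + 13.06147200 = 13.39311 eV

Note: This equals the direct transition 8 → 1: 13.39311 eV ✓
Energy is conserved regardless of the path taken.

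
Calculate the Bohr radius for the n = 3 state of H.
0.4763 nm (or 4.7626 Å)

The Bohr radius formula is:
r_n = n² a₀ / Z

where a₀ = 0.0529177 nm is the Bohr radius.

For H (Z = 1) at n = 3:
r_3 = 3² × 0.0529177 nm / 1
r_3 = 9 × 0.0529177 nm / 1
r_3 = 0.47626 nm / 1
r_3 = 0.4763 nm

The electron orbits at approximately 0.4763 nm from the nucleus.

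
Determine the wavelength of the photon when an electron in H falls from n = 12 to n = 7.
6768.30 nm

First, find the transition energy using E_n = -13.6057 / n² eV:
E_12 = -13.6057 / 12² = -0.09448403 eV
E_7 = -13.6057 / 7² = -0.27766735 eV

Photon energy: |ΔE| = |E_7 - E_12| = 0.18318332 eV

Convert to wavelength using E = hc/λ with hc = 1239.84 eV·nm:
λ = hc/E = 1239.84 eV·nm / 0.18318332 eV
λ = 6768.30 nm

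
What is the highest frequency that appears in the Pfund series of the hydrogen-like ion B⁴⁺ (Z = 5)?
3.29e+15 Hz

The series limit corresponds to the transition from n = ∞ to n = 5.
This is the highest energy (shortest wavelength) transition in the Pfund series.

E_∞ = 0 eV
E_5 = -13.6057 × 5² / 5² = -13.60570000 eV

Energy at series limit:
ΔE = E_∞ - E_5 = 0 - (-13.60570000) = 13.60570000 eV
E = 13.60570000 eV × (1.602177 × 10⁻¹⁹ J/eV) = 2.1799e-18 J
f = E/h = 2.1799e-18 J / (6.62607 × 10⁻³⁴ J·s) = 3.29e+15 Hz

This energy equals the ionization energy from the n = 5 state of B⁴⁺.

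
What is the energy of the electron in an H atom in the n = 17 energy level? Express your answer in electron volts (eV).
-0.04708 eV

The energy levels of a hydrogen-like atom are given by:
E_n = -13.6057 eV / n²

For n = 17:
E_17 = -13.6057 eV / 17²
E_17 = -13.6057 eV / 289
E_17 = -0.04708 eV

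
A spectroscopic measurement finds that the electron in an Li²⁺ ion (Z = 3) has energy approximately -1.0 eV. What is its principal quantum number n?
n = 11

The exact energy levels follow E_n = -13.6057 Z² / n² eV with Z = 3.

The measured value (-1.0 eV) is reported to only 2 significant figures, so we must test candidate n values and see which one matches to that precision.

Candidate energies:
  n = 9:  E = -13.6057 × 3² / 9² = -1.511744 eV
  n = 10:  E = -13.6057 × 3² / 10² = -1.224513 eV
  n = 11:  E = -13.6057 × 3² / 11² = -1.011994 eV  ← matches
  n = 12:  E = -13.6057 × 3² / 12² = -0.850356 eV
  n = 13:  E = -13.6057 × 3² / 13² = -0.724564 eV

Checking against the measurement of -1.0 eV (2 sig figs), only n = 11 agrees:
E_11 = -1.011994 eV, which rounds to -1.0 eV ✓

Therefore n = 11.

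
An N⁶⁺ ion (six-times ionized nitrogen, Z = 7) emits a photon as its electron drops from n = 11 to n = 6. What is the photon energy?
13.0091 eV

The energy levels are E_n = -13.6057 Z² eV / n².

Energy at n = 11: E_11 = -13.6057 × 7² / 11² = -5.5097463 eV
Energy at n = 6: E_6 = -13.6057 × 7² / 6² = -18.5188694 eV

For emission (electron falling to lower state), the photon energy is:
E_photon = E_11 - E_6 = |-5.5097463 - (-18.5188694)|
E_photon = 13.0091 eV

This energy is carried away by the emitted photon.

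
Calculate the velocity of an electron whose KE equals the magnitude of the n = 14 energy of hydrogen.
1.563e+05 m/s (or 0.052% of c)

The binding energy at n = 14 for hydrogen is:
E_14 = -13.6057/14² = -0.06941684 eV
|E_14| = 0.06941684 eV

Convert to Joules:
KE = 0.06941684 eV × (1.602177 × 10⁻¹⁹ J/eV) = 1.11218e-20 J

Using KE = ½mv²:
v = √(2·KE/m_e)
v = √(2 × 1.11218e-20 J / 9.10938 × 10⁻³¹ kg)
v = 1.563e+05 m/s

This is approximately 0.052% the speed of light.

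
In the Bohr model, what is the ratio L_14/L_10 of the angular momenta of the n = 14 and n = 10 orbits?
1.400

In the Bohr model, L_n = nℏ, so the ratio is purely the ratio of quantum numbers:

L_14/L_10 = 14ℏ / 10ℏ = 14/10 = 1.400

The angular momentum scales linearly with n.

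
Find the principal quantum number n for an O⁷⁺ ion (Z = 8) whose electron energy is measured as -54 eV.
n = 4

The exact energy levels follow E_n = -13.6057 Z² / n² eV with Z = 8.

The measured value (-54 eV) is reported to only 2 significant figures, so we must test candidate n values and see which one matches to that precision.

Candidate energies:
  n = 2:  E = -13.6057 × 8² / 2² = -217.69120 eV
  n = 3:  E = -13.6057 × 8² / 3² = -96.75164 eV
  n = 4:  E = -13.6057 × 8² / 4² = -54.42280 eV  ← matches
  n = 5:  E = -13.6057 × 8² / 5² = -34.83059 eV
  n = 6:  E = -13.6057 × 8² / 6² = -24.18791 eV

Checking against the measurement of -54 eV (2 sig figs), only n = 4 agrees:
E_4 = -54.42280 eV, which rounds to -54 eV ✓

Therefore n = 4.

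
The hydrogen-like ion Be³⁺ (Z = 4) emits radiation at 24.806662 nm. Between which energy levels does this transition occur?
n = 7 → n = 2

First, find the photon energy from the wavelength (hc = 1239.84 eV·nm):
E = hc/λ = 1239.84 eV·nm / 24.806662 nm = 49.980122 eV

The energy levels of Be³⁺ satisfy E_n = -13.6057 × 4² / n² eV, so an emission n_i → n_f releases
ΔE = 13.6057 × 4² × (1/n_f² − 1/n_i²) eV.

Setting ΔE equal to the photon energy:
1/n_f² − 1/n_i² = 49.980122 / (13.6057 × 4²) = 0.22959183

Since 1/n_i² must be positive, we need 1/n_f² > 0.22959183, i.e. n_f ≤ 2. For each allowed n_f, solve n_i = (1/n_f² − 0.22959183)^(−1/2) and check whether it is a whole number:
  n_f = 1: 1/n_i² = 1.00000000 − 0.22959183 = 0.77040817 → n_i = 1.139  (not an integer) ✗
  n_f = 2: 1/n_i² = 0.25000000 − 0.22959183 = 0.02040817 → n_i = 7.000  → integer, n_i = 7 ✓

Only n_f = 2 gives an integer upper level, n_i = 7.

The transition is from n = 7 to n = 2 (emission).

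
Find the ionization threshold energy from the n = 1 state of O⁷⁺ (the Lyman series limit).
870.765 eV

The series limit corresponds to the transition from n = ∞ to n = 1.
This is the highest energy (shortest wavelength) transition in the Lyman series.

E_∞ = 0 eV
E_1 = -13.6057 × 8² / 1² = -870.765 eV

Energy at series limit:
ΔE = E_∞ - E_1 = 0 - (-870.765) = 870.765 eV

This energy equals the ionization energy from the n = 1 state of O⁷⁺.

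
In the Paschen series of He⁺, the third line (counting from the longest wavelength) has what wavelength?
273.3795 nm

The lines of a series are numbered from the longest wavelength (smallest ΔE) outward; the third line is the transition from n = n_f + 3 to n_f.
The Paschen series has all transitions ending at n_f = 3.

For He⁺ (Z = 2), the third line (γ-line) is the jump from n = 6 to n = 3:
E_6 = -13.6057 × 2² / 6² = -1.51174444 eV
E_3 = -13.6057 × 2² / 3² = -6.04697778 eV
ΔE = E_6 - E_3 = 4.53523334 eV

λ = hc/E = 1239.84 eV·nm / 4.53523334 eV
λ = 273.3795 nm

This is the γ-line of the Paschen series in He⁺.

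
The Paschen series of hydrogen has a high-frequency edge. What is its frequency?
3.65538e+14 Hz

The series limit corresponds to the transition from n = ∞ to n = 3.
This is the highest energy (shortest wavelength) transition in the Paschen series.

E_∞ = 0 eV
E_3 = -13.6057 / 3² = -1.51174444 eV

Energy at series limit:
ΔE = E_∞ - E_3 = 0 - (-1.51174444) = 1.51174444 eV
E = 1.51174444 eV × (1.602177 × 10⁻¹⁹ J/eV) = 2.4220822e-19 J
f = E/h = 2.4220822e-19 J / (6.62607 × 10⁻³⁴ J·s) = 3.65538e+14 Hz

This energy equals the ionization energy from the n = 3 state of hydrogen.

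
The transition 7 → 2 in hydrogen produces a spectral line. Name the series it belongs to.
Balmer series

The spectral series in hydrogen are named based on the final (lower) energy level:
- Lyman series: n_final = 1 (ultraviolet)
- Balmer series: n_final = 2 (visible/near-UV)
- Paschen series: n_final = 3 (infrared)
- Brackett series: n_final = 4 (infrared)
- Pfund series: n_final = 5 (far infrared)

Since this transition ends at n = 2, it belongs to the Balmer series.

For reference, this 7 → 2 line has photon energy
ΔE = 13.6057 eV × (1/2² - 1/7²) = 3.1237576531 eV,
corresponding to wavelength λ = hc/ΔE = 1239.84 eV·nm / 3.1237576531 eV = 396.906591 nm in the visible/near-UV region.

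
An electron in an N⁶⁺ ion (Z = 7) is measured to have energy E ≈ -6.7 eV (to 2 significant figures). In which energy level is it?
n = 10

The exact energy levels follow E_n = -13.6057 Z² / n² eV with Z = 7.

The measured value (-6.7 eV) is reported to only 2 significant figures, so we must test candidate n values and see which one matches to that precision.

Candidate energies:
  n = 8:  E = -13.6057 × 7² / 8² = -10.41686 eV
  n = 9:  E = -13.6057 × 7² / 9² = -8.23061 eV
  n = 10:  E = -13.6057 × 7² / 10² = -6.66679 eV  ← matches
  n = 11:  E = -13.6057 × 7² / 11² = -5.50975 eV
  n = 12:  E = -13.6057 × 7² / 12² = -4.62972 eV

Checking against the measurement of -6.7 eV (2 sig figs), only n = 10 agrees:
E_10 = -6.66679 eV, which rounds to -6.7 eV ✓

Therefore n = 10.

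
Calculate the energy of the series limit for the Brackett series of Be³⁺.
13.6057 eV

The series limit corresponds to the transition from n = ∞ to n = 4.
This is the highest energy (shortest wavelength) transition in the Brackett series.

E_∞ = 0 eV
E_4 = -13.6057 × 4² / 4² = -13.6057 eV

Energy at series limit:
ΔE = E_∞ - E_4 = 0 - (-13.6057) = 13.6057 eV

This energy equals the ionization energy from the n = 4 state of Be³⁺.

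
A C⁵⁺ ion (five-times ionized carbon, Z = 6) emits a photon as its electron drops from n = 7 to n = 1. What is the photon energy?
479.80918 eV

The energy levels are E_n = -13.6057 Z² eV / n².

Energy at n = 7: E_7 = -13.6057 × 6² / 7² = -9.99602449 eV
Energy at n = 1: E_1 = -13.6057 × 6² / 1² = -489.80520000 eV

For emission (electron falling to lower state), the photon energy is:
E_photon = E_7 - E_1 = |-9.99602449 - (-489.80520000)|
E_photon = 479.80918 eV

This energy is carried away by the emitted photon.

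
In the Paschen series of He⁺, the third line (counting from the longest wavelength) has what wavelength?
273.379539 nm

The lines of a series are numbered from the longest wavelength (smallest ΔE) outward; the third line is the transition from n = n_f + 3 to n_f.
The Paschen series has all transitions ending at n_f = 3.

For He⁺ (Z = 2), the third line (γ-line) is the jump from n = 6 to n = 3:
E_6 = -13.6057 × 2² / 6² = -1.5117444444 eV
E_3 = -13.6057 × 2² / 3² = -6.0469777778 eV
ΔE = E_6 - E_3 = 4.5352333334 eV

λ = hc/E = 1239.84 eV·nm / 4.5352333334 eV
λ = 273.379539 nm

This is the γ-line of the Paschen series in He⁺.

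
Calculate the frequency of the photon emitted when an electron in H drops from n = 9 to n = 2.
7.81846e+14 Hz

First, find the transition energy:
E_9 = -13.6057 / 9² = -0.16797160 eV
E_2 = -13.6057 / 2² = -3.40142500 eV
|ΔE| = |E_2 - E_9| = 3.23345340 eV

Convert to Joules: E = 3.23345340 eV × (1.602177 × 10⁻¹⁹ J/eV) = 5.1805647e-19 J

Using E = hf:
f = E/h = 5.1805647e-19 J / (6.62607 × 10⁻³⁴ J·s)
f = 7.81846e+14 Hz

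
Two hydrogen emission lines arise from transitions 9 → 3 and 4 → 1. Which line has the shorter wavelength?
4 → 1

Calculate the energy for each transition:

Transition 9 → 3:
ΔE₁ = |E_3 - E_9| = |-13.6057/3² - (-13.6057/9²)|
ΔE₁ = |-1.51174444 - (-0.16797160)| = 1.34377 eV

Transition 4 → 1:
ΔE₂ = |E_1 - E_4| = |-13.6057/1² - (-13.6057/4²)|
ΔE₂ = |-13.60570000 - (-0.85035625)| = 12.75534 eV

Since 12.75534 eV > 1.34377 eV, the transition 4 → 1 emits the more energetic photon.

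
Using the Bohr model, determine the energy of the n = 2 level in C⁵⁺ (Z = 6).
-122.4513 eV

For hydrogen-like ions, the energy levels scale with Z²:
E_n = -13.6057 Z² / n² eV

For C⁵⁺ (Z = 6) at n = 2:
E_2 = -13.6057 × 6² / 2²
E_2 = -13.6057 × 36 / 4
E_2 = -489.8052 / 4
E_2 = -122.4513 eV

The energy is 36 times more negative than hydrogen at the same n due to the stronger nuclear charge.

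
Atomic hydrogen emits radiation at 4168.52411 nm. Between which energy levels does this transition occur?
n = 13 → n = 6

First, find the photon energy from the wavelength (hc = 1239.84 eV·nm):
E = hc/λ = 1239.84 eV·nm / 4168.52411 nm = 0.29742901 eV

The energy levels of hydrogen satisfy E_n = -13.6057 / n² eV, so an emission n_i → n_f releases
ΔE = 13.6057 × (1/n_f² − 1/n_i²) eV.

Setting ΔE equal to the photon energy:
1/n_f² − 1/n_i² = 0.29742901 / 13.6057 = 0.021860618

Since 1/n_i² must be positive, we need 1/n_f² > 0.021860618, i.e. n_f ≤ 6. For each allowed n_f, solve n_i = (1/n_f² − 0.021860618)^(−1/2) and check whether it is a whole number:
  n_f = 1: 1/n_i² = 1.000000000 − 0.021860618 = 0.978139382 → n_i = 1.011  (not an integer) ✗
  n_f = 2: 1/n_i² = 0.250000000 − 0.021860618 = 0.228139382 → n_i = 2.094  (not an integer) ✗
  n_f = 3: 1/n_i² = 0.111111111 − 0.021860618 = 0.089250493 → n_i = 3.347  (not an integer) ✗
  n_f = 4: 1/n_i² = 0.062500000 − 0.021860618 = 0.040639382 → n_i = 4.961  (not an integer) ✗
  n_f = 5: 1/n_i² = 0.040000000 − 0.021860618 = 0.018139382 → n_i = 7.425  (not an integer) ✗
  n_f = 6: 1/n_i² = 0.027777778 − 0.021860618 = 0.005917160 → n_i = 13.000  → integer, n_i = 13 ✓

Only n_f = 6 gives an integer upper level, n_i = 13.

The transition is from n = 13 to n = 6 (emission).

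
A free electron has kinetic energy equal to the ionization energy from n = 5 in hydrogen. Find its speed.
4.375e+05 m/s (or 0.146% of c)

The binding energy at n = 5 for hydrogen is:
E_5 = -13.6057/5² = -0.5442280 eV
|E_5| = 0.5442280 eV

Convert to Joules:
KE = 0.5442280 eV × (1.602177 × 10⁻¹⁹ J/eV) = 8.71950e-20 J

Using KE = ½mv²:
v = √(2·KE/m_e)
v = √(2 × 8.71950e-20 J / 9.10938 × 10⁻³¹ kg)
v = 4.375e+05 m/s

This is approximately 0.146% the speed of light.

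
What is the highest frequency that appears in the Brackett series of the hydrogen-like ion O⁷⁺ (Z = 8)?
1.31594e+16 Hz

The series limit corresponds to the transition from n = ∞ to n = 4.
This is the highest energy (shortest wavelength) transition in the Brackett series.

E_∞ = 0 eV
E_4 = -13.6057 × 8² / 4² = -54.4228000 eV

Energy at series limit:
ΔE = E_∞ - E_4 = 0 - (-54.4228000) = 54.4228000 eV
E = 54.4228000 eV × (1.602177 × 10⁻¹⁹ J/eV) = 8.7194958e-18 J
f = E/h = 8.7194958e-18 J / (6.62607 × 10⁻³⁴ J·s) = 1.31594e+16 Hz

This energy equals the ionization energy from the n = 4 state of O⁷⁺.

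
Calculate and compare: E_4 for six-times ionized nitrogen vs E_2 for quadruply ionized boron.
B⁴⁺ at n = 2 (E = -85.036 eV)

Using E_n = -13.6057 Z² / n² eV:

N⁶⁺ (Z = 7) at n = 4:
E = -13.6057 × 7² / 4² = -13.6057 × 49 / 16 = -41.667456 eV

B⁴⁺ (Z = 5) at n = 2:
E = -13.6057 × 5² / 2² = -13.6057 × 25 / 4 = -85.035625 eV

Since -85.035625 eV < -41.667456 eV,
B⁴⁺ at n = 2 is more tightly bound (requires more energy to ionize).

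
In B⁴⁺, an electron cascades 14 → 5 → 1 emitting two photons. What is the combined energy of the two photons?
338.41 eV

The energy levels of B⁴⁺ are E_n = -13.6057 × 5² / n² eV.

First transition (14 → 5):
ΔE₁ = |E_5 - E_14|
ΔE₁ = |-13.60570000 - (-1.73542092)| = 11.87028 eV

Second transition (5 → 1):
ΔE₂ = |E_1 - E_5|
ΔE₂ = |-340.14250000 - (-13.60570000)| = 326.53680 eV

Total energy released:
E_total = ΔE₁ + ΔE₂ = 11.87028 + 326.53680 = 338.41 eV

Note: This equals the direct transition 14 → 1: 338.41 eV ✓
Energy is conserved regardless of the path taken.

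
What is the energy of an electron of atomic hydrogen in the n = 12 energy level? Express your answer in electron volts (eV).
-0.09 eV

The energy levels of a hydrogen-like atom are given by:
E_n = -13.6057 eV / n²

For n = 12:
E_12 = -13.6057 eV / 12²
E_12 = -13.6057 eV / 144
E_12 = -0.09 eV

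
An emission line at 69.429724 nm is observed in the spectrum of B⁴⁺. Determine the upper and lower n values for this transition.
n = 10 → n = 4

First, find the photon energy from the wavelength (hc = 1239.84 eV·nm):
E = hc/λ = 1239.84 eV·nm / 69.429724 nm = 17.857481 eV

The energy levels of B⁴⁺ satisfy E_n = -13.6057 × 5² / n² eV, so an emission n_i → n_f releases
ΔE = 13.6057 × 5² × (1/n_f² − 1/n_i²) eV.

Setting ΔE equal to the photon energy:
1/n_f² − 1/n_i² = 17.857481 / (13.6057 × 5²) = 0.052499999

Since 1/n_i² must be positive, we need 1/n_f² > 0.052499999, i.e. n_f ≤ 4. For each allowed n_f, solve n_i = (1/n_f² − 0.052499999)^(−1/2) and check whether it is a whole number:
  n_f = 1: 1/n_i² = 1.000000000 − 0.052499999 = 0.947500001 → n_i = 1.027  (not an integer) ✗
  n_f = 2: 1/n_i² = 0.250000000 − 0.052499999 = 0.197500001 → n_i = 2.250  (not an integer) ✗
  n_f = 3: 1/n_i² = 0.111111111 − 0.052499999 = 0.058611112 → n_i = 4.131  (not an integer) ✗
  n_f = 4: 1/n_i² = 0.062500000 − 0.052499999 = 0.010000001 → n_i = 10.000  → integer, n_i = 10 ✓

Only n_f = 4 gives an integer upper level, n_i = 10.

The transition is from n = 10 to n = 4 (emission).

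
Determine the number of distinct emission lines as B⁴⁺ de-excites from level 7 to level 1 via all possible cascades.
21

The electron can occupy levels n = 1, 2, ..., 7 during de-excitation — that is m = 7 - 1 + 1 = 7 distinct levels.

The number of distinct spectral lines equals the number of ways to choose 2 of these m levels (each pair gives one possible emission transition):

Number of lines = m(m-1)/2 = 7×6/2 = 21

These correspond to all possible transitions between the 7 levels:
7 → 6, 7 → 5, 7 → 4, 7 → 3, 7 → 2, 7 → 1, 6 → 5, 6 → 4...

Each transition produces a photon with a unique energy (and thus wavelength). This count does not depend on Z.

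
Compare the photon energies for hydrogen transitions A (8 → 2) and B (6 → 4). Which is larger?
8 → 2

Calculate the energy for each transition:

Transition 8 → 2:
ΔE₁ = |E_2 - E_8| = |-13.6057/2² - (-13.6057/8²)|
ΔE₁ = |-3.401425000000 - (-0.212589062500)| = 3.188835938 eV

Transition 6 → 4:
ΔE₂ = |E_4 - E_6| = |-13.6057/4² - (-13.6057/6²)|
ΔE₂ = |-0.850356250000 - (-0.377936111111)| = 0.472420139 eV

Since 3.188835938 eV > 0.472420139 eV, the transition 8 → 2 emits the more energetic photon.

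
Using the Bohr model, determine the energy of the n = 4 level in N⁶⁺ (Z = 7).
-41.6675 eV

For hydrogen-like ions, the energy levels scale with Z²:
E_n = -13.6057 Z² / n² eV

For N⁶⁺ (Z = 7) at n = 4:
E_4 = -13.6057 × 7² / 4²
E_4 = -13.6057 × 49 / 16
E_4 = -666.6793 / 16
E_4 = -41.6675 eV

The energy is 49 times more negative than hydrogen at the same n due to the stronger nuclear charge.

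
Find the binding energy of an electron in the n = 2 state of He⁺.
13.606 eV

The ionization energy is the energy needed to remove the electron completely (n → ∞).

For a hydrogen-like ion with Z = 2, E_n = -13.6057 Z² / n² eV.

At n = 2: E_2 = -13.6057 × 2² / 2² = -13.605700 eV
At n = ∞: E_∞ = 0 eV

Ionization energy = E_∞ - E_2 = 0 - (-13.605700) = 13.605700 eV
Ionization energy ≈ 13.606 eV

This is also called the binding energy of the electron in state n = 2.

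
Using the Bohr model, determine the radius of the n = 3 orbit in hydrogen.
0.4763 nm (or 4.7626 Å)

The Bohr radius formula is:
r_n = n² a₀ / Z

where a₀ = 0.0529177 nm is the Bohr radius.

For H (Z = 1) at n = 3:
r_3 = 3² × 0.0529177 nm / 1
r_3 = 9 × 0.0529177 nm / 1
r_3 = 0.47626 nm / 1
r_3 = 0.4763 nm

The electron orbits at approximately 0.4763 nm from the nucleus.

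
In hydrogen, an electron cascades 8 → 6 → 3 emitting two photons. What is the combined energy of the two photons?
1.2992 eV

The energy levels of hydrogen are E_n = -13.6057 / n² eV.

First transition (8 → 6):
ΔE₁ = |E_6 - E_8|
ΔE₁ = |-0.3779361111 - (-0.2125890625)| = 0.1653470 eV

Second transition (6 → 3):
ΔE₂ = |E_3 - E_6|
ΔE₂ = |-1.5117444444 - (-0.3779361111)| = 1.1338083 eV

Total energy released:
E_total = ΔE₁ + ΔE₂ = 0.1653470 + 1.1338083 = 1.2992 eV

Note: This equals the direct transition 8 → 3: 1.2992 eV ✓
Energy is conserved regardless of the path taken.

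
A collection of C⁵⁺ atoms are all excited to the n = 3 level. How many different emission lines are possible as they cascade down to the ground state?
3

The electron can occupy levels n = 1, 2, ..., 3 during de-excitation — that is m = 3 - 1 + 1 = 3 distinct levels.

The number of distinct spectral lines equals the number of ways to choose 2 of these m levels (each pair gives one possible emission transition):

Number of lines = m(m-1)/2 = 3×2/2 = 3

These correspond to all possible transitions between the 3 levels:
3 → 2, 3 → 1, 2 → 1

Each transition produces a photon with a unique energy (and thus wavelength). This count does not depend on Z.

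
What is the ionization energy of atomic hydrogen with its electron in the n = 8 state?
0.212589 eV

The ionization energy is the energy needed to remove the electron completely (n → ∞).

For hydrogen, E_n = -13.6057 eV / n².

At n = 8: E_8 = -13.6057 / 8² = -0.212589063 eV
At n = ∞: E_∞ = 0 eV

Ionization energy = E_∞ - E_8 = 0 - (-0.212589063) = 0.212589063 eV
Ionization energy ≈ 0.212589 eV

This is also called the binding energy of the electron in state n = 8.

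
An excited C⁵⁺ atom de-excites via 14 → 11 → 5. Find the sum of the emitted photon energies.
17.09320 eV

The energy levels of C⁵⁺ are E_n = -13.6057 × 6² / n² eV.

First transition (14 → 11):
ΔE₁ = |E_11 - E_14|
ΔE₁ = |-4.04797685950 - (-2.49900612245)| = 1.54897074 eV

Second transition (11 → 5):
ΔE₂ = |E_5 - E_11|
ΔE₂ = |-19.59220800000 - (-4.04797685950)| = 15.54423114 eV

Total energy released:
E_total = ΔE₁ + ΔE₂ = 1.54897074 + 15.54423114 = 17.09320 eV

Note: This equals the direct transition 14 → 5: 17.09320 eV ✓
Energy is conserved regardless of the path taken.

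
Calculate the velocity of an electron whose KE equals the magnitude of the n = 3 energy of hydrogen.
7.29e+05 m/s (or 0.243% of c)

The binding energy at n = 3 for hydrogen is:
E_3 = -13.6057/3² = -1.51174 eV
|E_3| = 1.51174 eV

Convert to Joules:
KE = 1.51174 eV × (1.602177 × 10⁻¹⁹ J/eV) = 2.4221e-19 J

Using KE = ½mv²:
v = √(2·KE/m_e)
v = √(2 × 2.4221e-19 J / 9.10938 × 10⁻³¹ kg)
v = 7.29e+05 m/s

This is approximately 0.243% the speed of light.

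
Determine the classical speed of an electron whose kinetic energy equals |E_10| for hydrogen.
2.19e+05 m/s (or 0.07297% of c)

The binding energy at n = 10 for hydrogen is:
E_10 = -13.6057/10² = -0.1360570 eV
|E_10| = 0.1360570 eV

Convert to Joules:
KE = 0.1360570 eV × (1.602177 × 10⁻¹⁹ J/eV) = 2.1799e-20 J

Using KE = ½mv²:
v = √(2·KE/m_e)
v = √(2 × 2.1799e-20 J / 9.10938 × 10⁻³¹ kg)
v = 2.19e+05 m/s

This is approximately 0.07297% the speed of light.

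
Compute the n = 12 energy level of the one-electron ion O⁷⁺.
-6.04698 eV

For hydrogen-like ions, the energy levels scale with Z²:
E_n = -13.6057 Z² / n² eV

For O⁷⁺ (Z = 8) at n = 12:
E_12 = -13.6057 × 8² / 12²
E_12 = -13.6057 × 64 / 144
E_12 = -870.7648 / 144
E_12 = -6.04698 eV

The energy is 64 times more negative than hydrogen at the same n due to the stronger nuclear charge.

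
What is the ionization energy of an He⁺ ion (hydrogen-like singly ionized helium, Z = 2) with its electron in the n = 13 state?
0.322 eV

The ionization energy is the energy needed to remove the electron completely (n → ∞).

For a hydrogen-like ion with Z = 2, E_n = -13.6057 Z² / n² eV.

At n = 13: E_13 = -13.6057 × 2² / 13² = -0.322028 eV
At n = ∞: E_∞ = 0 eV

Ionization energy = E_∞ - E_13 = 0 - (-0.322028) = 0.322028 eV
Ionization energy ≈ 0.322 eV

This is also called the binding energy of the electron in state n = 13.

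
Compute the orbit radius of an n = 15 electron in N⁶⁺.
1.7009 nm (or 17.0093 Å)

The Bohr radius formula is:
r_n = n² a₀ / Z

where a₀ = 0.0529177 nm is the Bohr radius.

For N⁶⁺ (Z = 7) at n = 15:
r_15 = 15² × 0.0529177 nm / 7
r_15 = 225 × 0.0529177 nm / 7
r_15 = 11.90648 nm / 7
r_15 = 1.7009 nm

The electron orbits at approximately 1.7009 nm from the nucleus.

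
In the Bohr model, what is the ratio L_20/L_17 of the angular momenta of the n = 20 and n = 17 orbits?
1.176

In the Bohr model, L_n = nℏ, so the ratio is purely the ratio of quantum numbers:

L_20/L_17 = 20ℏ / 17ℏ = 20/17 = 1.176

The angular momentum scales linearly with n.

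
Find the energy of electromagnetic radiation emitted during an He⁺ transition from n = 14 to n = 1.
54.1451 eV

The energy levels are E_n = -13.6057 Z² eV / n².

Energy at n = 14: E_14 = -13.6057 × 2² / 14² = -0.2776673 eV
Energy at n = 1: E_1 = -13.6057 × 2² / 1² = -54.4228000 eV

For emission (electron falling to lower state), the photon energy is:
E_photon = E_14 - E_1 = |-0.2776673 - (-54.4228000)|
E_photon = 54.1451 eV

This energy is carried away by the emitted photon.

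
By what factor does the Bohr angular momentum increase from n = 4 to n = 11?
2.7500

In the Bohr model, L_n = nℏ, so the ratio is purely the ratio of quantum numbers:

L_11/L_4 = 11ℏ / 4ℏ = 11/4 = 2.7500

The angular momentum scales linearly with n.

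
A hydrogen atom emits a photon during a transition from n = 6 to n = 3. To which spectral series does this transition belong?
Paschen series

The spectral series in hydrogen are named based on the final (lower) energy level:
- Lyman series: n_final = 1 (ultraviolet)
- Balmer series: n_final = 2 (visible/near-UV)
- Paschen series: n_final = 3 (infrared)
- Brackett series: n_final = 4 (infrared)
- Pfund series: n_final = 5 (far infrared)

Since this transition ends at n = 3, it belongs to the Paschen series.

For reference, this 6 → 3 line has photon energy
ΔE = 13.6057 eV × (1/3² - 1/6²) = 1.1338083333 eV,
corresponding to wavelength λ = hc/ΔE = 1239.84 eV·nm / 1.1338083333 eV = 1093.51816 nm in the infrared region.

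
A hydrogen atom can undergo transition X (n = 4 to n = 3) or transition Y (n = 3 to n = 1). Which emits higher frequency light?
3 → 1

Calculate the energy for each transition:

Transition 4 → 3:
ΔE₁ = |E_3 - E_4| = |-13.6057/3² - (-13.6057/4²)|
ΔE₁ = |-1.511744444 - (-0.850356250)| = 0.661388 eV

Transition 3 → 1:
ΔE₂ = |E_1 - E_3| = |-13.6057/1² - (-13.6057/3²)|
ΔE₂ = |-13.605700000 - (-1.511744444)| = 12.093956 eV

Since 12.093956 eV > 0.661388 eV, the transition 3 → 1 emits the more energetic photon.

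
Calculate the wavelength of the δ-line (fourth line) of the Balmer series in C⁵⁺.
11.391 nm

The lines of a series are numbered from the longest wavelength (smallest ΔE) outward; the fourth line is the transition from n = n_f + 4 to n_f.
The Balmer series has all transitions ending at n_f = 2.

For C⁵⁺ (Z = 6), the fourth line (δ-line) is the jump from n = 6 to n = 2:
E_6 = -13.6057 × 6² / 6² = -13.60570 eV
E_2 = -13.6057 × 6² / 2² = -122.45130 eV
ΔE = E_6 - E_2 = 108.84560 eV

λ = hc/E = 1239.84 eV·nm / 108.84560 eV
λ = 11.391 nm

This is the δ-line of the Balmer series in C⁵⁺.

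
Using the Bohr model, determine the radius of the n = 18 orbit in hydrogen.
17.1453 nm (or 171.4533 Å)

The Bohr radius formula is:
r_n = n² a₀ / Z

where a₀ = 0.0529177 nm is the Bohr radius.

For H (Z = 1) at n = 18:
r_18 = 18² × 0.0529177 nm / 1
r_18 = 324 × 0.0529177 nm / 1
r_18 = 17.14533 nm / 1
r_18 = 17.1453 nm

The electron orbits at approximately 17.1453 nm from the nucleus.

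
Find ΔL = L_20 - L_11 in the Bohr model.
9.49e-34 J·s (or 9ℏ)

In the Bohr model, L_n = nℏ where ℏ = 1.0546e-34 J·s.

L_20 = 20ℏ = 2.1092e-33 J·s
L_11 = 11ℏ = 1.1601e-33 J·s

ΔL = L_20 - L_11 = (20 - 11)ℏ = 9ℏ
ΔL = 9 × 1.0546e-34 J·s = 9.49e-34 J·s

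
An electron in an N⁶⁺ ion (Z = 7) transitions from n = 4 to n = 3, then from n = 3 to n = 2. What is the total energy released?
125.00 eV

The energy levels of N⁶⁺ are E_n = -13.6057 × 7² / n² eV.

First transition (4 → 3):
ΔE₁ = |E_3 - E_4|
ΔE₁ = |-74.07547778 - (-41.66745625)| = 32.40802 eV

Second transition (3 → 2):
ΔE₂ = |E_2 - E_3|
ΔE₂ = |-166.66982500 - (-74.07547778)| = 92.59435 eV

Total energy released:
E_total = ΔE₁ + ΔE₂ = 32.40802 + 92.59435 = 125.00 eV

Note: This equals the direct transition 4 → 2: 125.00 eV ✓
Energy is conserved regardless of the path taken.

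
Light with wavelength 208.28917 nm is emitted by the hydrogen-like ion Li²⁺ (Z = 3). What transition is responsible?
n = 4 → n = 3

First, find the photon energy from the wavelength (hc = 1239.84 eV·nm):
E = hc/λ = 1239.84 eV·nm / 208.28917 nm = 5.9524938 eV

The energy levels of Li²⁺ satisfy E_n = -13.6057 × 3² / n² eV, so an emission n_i → n_f releases
ΔE = 13.6057 × 3² × (1/n_f² − 1/n_i²) eV.

Setting ΔE equal to the photon energy:
1/n_f² − 1/n_i² = 5.9524938 / (13.6057 × 3²) = 0.048611112

Since 1/n_i² must be positive, we need 1/n_f² > 0.048611112, i.e. n_f ≤ 4. For each allowed n_f, solve n_i = (1/n_f² − 0.048611112)^(−1/2) and check whether it is a whole number:
  n_f = 1: 1/n_i² = 1.000000000 − 0.048611112 = 0.951388888 → n_i = 1.025  (not an integer) ✗
  n_f = 2: 1/n_i² = 0.250000000 − 0.048611112 = 0.201388888 → n_i = 2.228  (not an integer) ✗
  n_f = 3: 1/n_i² = 0.111111111 − 0.048611112 = 0.062499999 → n_i = 4.000  → integer, n_i = 4 ✓
  n_f = 4: 1/n_i² = 0.062500000 − 0.048611112 = 0.013888888 → n_i = 8.485  (not an integer) ✗

Only n_f = 3 gives an integer upper level, n_i = 4.

The transition is from n = 4 to n = 3 (emission).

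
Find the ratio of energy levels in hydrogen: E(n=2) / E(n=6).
9.00

Using E_n = -13.6057 Z² / n² eV with Z = 1:

E_2 = -13.6057 / 2² = -13.6057 / 4 = -3.40142500 eV
E_6 = -13.6057 / 6² = -13.6057 / 36 = -0.37793611 eV

The ratio is:
E_2/E_6 = (-3.40142500) / (-0.37793611)
E_2/E_6 = (-13.6057/4) / (-13.6057/36)
E_2/E_6 = 36/4
E_2/E_6 = 9.00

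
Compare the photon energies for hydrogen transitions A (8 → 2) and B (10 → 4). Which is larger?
8 → 2

Calculate the energy for each transition:

Transition 8 → 2:
ΔE₁ = |E_2 - E_8| = |-13.6057/2² - (-13.6057/8²)|
ΔE₁ = |-3.401425000000 - (-0.212589062500)| = 3.188835938 eV

Transition 10 → 4:
ΔE₂ = |E_4 - E_10| = |-13.6057/4² - (-13.6057/10²)|
ΔE₂ = |-0.850356250000 - (-0.136057000000)| = 0.714299250 eV

Since 3.188835938 eV > 0.714299250 eV, the transition 8 → 2 emits the more energetic photon.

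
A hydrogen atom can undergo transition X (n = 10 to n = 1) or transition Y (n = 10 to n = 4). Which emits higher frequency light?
10 → 1

Calculate the energy for each transition:

Transition 10 → 1:
ΔE₁ = |E_1 - E_10| = |-13.6057/1² - (-13.6057/10²)|
ΔE₁ = |-13.6057000000 - (-0.1360570000)| = 13.4696430 eV

Transition 10 → 4:
ΔE₂ = |E_4 - E_10| = |-13.6057/4² - (-13.6057/10²)|
ΔE₂ = |-0.8503562500 - (-0.1360570000)| = 0.7142993 eV

Since 13.4696430 eV > 0.7142993 eV, the transition 10 → 1 emits the more energetic photon.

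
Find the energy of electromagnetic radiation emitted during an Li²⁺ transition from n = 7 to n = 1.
119.95 eV

The energy levels are E_n = -13.6057 Z² eV / n².

Energy at n = 7: E_7 = -13.6057 × 3² / 7² = -2.49901 eV
Energy at n = 1: E_1 = -13.6057 × 3² / 1² = -122.45130 eV

For emission (electron falling to lower state), the photon energy is:
E_photon = E_7 - E_1 = |-2.49901 - (-122.45130)|
E_photon = 119.95 eV

This energy is carried away by the emitted photon.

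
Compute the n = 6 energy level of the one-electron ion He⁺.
-1.51 eV

For hydrogen-like ions, the energy levels scale with Z²:
E_n = -13.6057 Z² / n² eV

For He⁺ (Z = 2) at n = 6:
E_6 = -13.6057 × 2² / 6²
E_6 = -13.6057 × 4 / 36
E_6 = -54.4228 / 36
E_6 = -1.51 eV

The energy is 4 times more negative than hydrogen at the same n due to the stronger nuclear charge.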